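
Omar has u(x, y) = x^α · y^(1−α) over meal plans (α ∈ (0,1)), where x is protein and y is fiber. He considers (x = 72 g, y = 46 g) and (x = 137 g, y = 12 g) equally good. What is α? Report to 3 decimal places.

α ≈ 0.676

Set the two utilities equal: 72^α·46^(1−α) = 137^α·12^(1−α).
(72/137)^α = (12/46)^(1−α); take logs: α·ln(72/137) = (1−α)·ln(12/46), i.e. α·-0.643315 = (1−α)·-1.343735.
With A = -0.643315 and B = -1.343735: α·A = (1−α)·B, so α = B/(A+B) = -1.343735/-1.987050 ≈ 0.676.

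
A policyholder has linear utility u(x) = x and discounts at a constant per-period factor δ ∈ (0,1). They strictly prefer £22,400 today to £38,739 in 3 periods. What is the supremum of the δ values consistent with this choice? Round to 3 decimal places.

Under u(x) = x this choice says 22400 > δ^3·38739.
Hence δ^3 < 22400/38739 = 0.57823, and x ↦ x^(1/3) is increasing on (0,∞).
δ < (22400/38739)^(1/3) ≈ 0.833.

δ < 0.833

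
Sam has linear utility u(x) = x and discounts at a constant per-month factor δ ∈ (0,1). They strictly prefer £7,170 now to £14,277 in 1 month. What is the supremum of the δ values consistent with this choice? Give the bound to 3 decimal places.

δ < 0.502

Under u(x) = x this choice says 7170 > δ·14277.
Dividing through by 14277 gives δ < 0.50221.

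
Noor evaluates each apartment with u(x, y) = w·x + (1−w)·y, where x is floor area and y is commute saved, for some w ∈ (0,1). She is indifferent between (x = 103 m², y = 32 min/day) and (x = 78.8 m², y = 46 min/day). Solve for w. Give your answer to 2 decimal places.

w = 0.37

Indifference: w·103 + (1−w)·32 = w·78.8 + (1−w)·46.
Collecting terms: w·24.2 = (1−w)·14.
So w/(1−w) = 14/24.2 = 0.5785, giving w = 14/(24.2+14) = 0.37.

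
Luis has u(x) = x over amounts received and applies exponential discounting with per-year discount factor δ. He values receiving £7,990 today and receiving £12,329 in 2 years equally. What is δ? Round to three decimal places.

δ ≈ 0.805

Indifference means u(7990) = δ^2 · u(12329), so δ^2 = u(7990)/u(12329).
With u(x) = x: δ^2 = 7990/12329 = 0.64807.
Hence δ = (0.64807)^(1/2) = 0.80503.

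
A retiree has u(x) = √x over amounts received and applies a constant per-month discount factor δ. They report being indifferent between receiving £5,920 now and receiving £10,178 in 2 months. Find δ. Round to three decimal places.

δ ≈ 0.873

The payoff in 2 months is discounted by δ^2, so u(5920) = δ^2·u(10178) and δ^2 = u(5920)/u(10178).
With u(x) = √x: δ^2 = √5920/√10178 = √(5920/10178) = 0.76266.
Taking the square root: δ = 0.76266^(1/2) ≈ 0.873.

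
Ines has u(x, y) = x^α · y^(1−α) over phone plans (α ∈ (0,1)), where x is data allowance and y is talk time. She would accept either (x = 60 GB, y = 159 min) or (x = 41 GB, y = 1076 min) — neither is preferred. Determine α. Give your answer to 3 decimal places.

α ≈ 0.834

Set the two utilities equal: 60^α·159^(1−α) = 41^α·1076^(1−α).
Taking logs: α·ln 60 + (1−α)·ln 159 = α·ln 41 + (1−α)·ln 1076, i.e. α·0.380772 = (1−α)·1.912102.
Thus α·(2.292874) = 1.912102, so α = 1.912102/2.292874 ≈ 0.834.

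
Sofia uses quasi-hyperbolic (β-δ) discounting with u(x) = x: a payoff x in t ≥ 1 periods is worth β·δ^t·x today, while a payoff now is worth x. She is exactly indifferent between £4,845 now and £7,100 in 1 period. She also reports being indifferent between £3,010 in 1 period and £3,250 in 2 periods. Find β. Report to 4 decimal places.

β ≈ 0.7368

The second indifference involves only future payoffs, so β cancels: β·δ^1·3010 = β·δ^2·3250, giving δ = 3010/3250 = 0.92615.
Substituting δ into 4845 = β·δ·7100: β = 4845/(6575.692) ≈ 0.7368.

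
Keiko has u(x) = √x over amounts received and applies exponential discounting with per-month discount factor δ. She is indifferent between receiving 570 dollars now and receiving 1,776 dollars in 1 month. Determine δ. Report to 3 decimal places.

δ ≈ 0.567

Equating discounted utilities: u(570) = δ·u(1776) ⇒ δ = u(570)/u(1776).
With u(x) = √x: δ = √570/√1776 = √(570/1776) = 0.56652.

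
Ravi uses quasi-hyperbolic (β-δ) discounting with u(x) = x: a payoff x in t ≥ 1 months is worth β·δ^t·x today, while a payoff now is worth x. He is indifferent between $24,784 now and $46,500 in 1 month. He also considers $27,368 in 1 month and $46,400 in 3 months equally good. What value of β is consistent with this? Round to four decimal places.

The second indifference involves only future payoffs, so β cancels: β·δ^1·27368 = β·δ^3·46400, giving δ^2 = 27368/46400 = 0.58983, so δ = 0.76800.
Now use the now-vs-future pair: 24784 = β·δ·46500 gives β = 24784/(0.76800·46500) ≈ 0.6940.

β ≈ 0.6940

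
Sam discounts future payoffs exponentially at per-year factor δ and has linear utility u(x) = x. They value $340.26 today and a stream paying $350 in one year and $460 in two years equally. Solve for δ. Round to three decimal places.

Equating present values: 340.26 = 350δ + 460δ².
Rearranged: 460δ² + 350δ − 340.26 = 0.
δ = (−350 + √(350² + 4·460·340.26)) / (2·460) = (−350 + √748578.40) / 920 ≈ 0.560.

δ ≈ 0.560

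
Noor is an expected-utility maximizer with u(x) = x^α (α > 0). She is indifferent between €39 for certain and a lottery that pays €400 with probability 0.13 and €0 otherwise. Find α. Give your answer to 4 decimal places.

α ≈ 0.8764

The lottery's expected utility is 0.13·u(400) + 0.87·u(0) = 0.13·400^α (since u(0) = 0 for α > 0).
Equating: 39^α = 0.13·400^α, i.e. 0.0975^α = 0.13.
Taking logs: α·ln(39/400) = ln(0.13), so α = -2.0402208 / -2.3279029 ≈ 0.8764.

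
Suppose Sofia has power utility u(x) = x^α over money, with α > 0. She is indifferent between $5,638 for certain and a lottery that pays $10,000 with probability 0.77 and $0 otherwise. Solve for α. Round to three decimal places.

α ≈ 0.456

EU(lottery) = 0.77·10000^α + 0.23·0 = 0.77·10000^α.
Equating: 5638^α = 0.77·10000^α, i.e. 0.5638^α = 0.77.
Take logs: α = ln 0.77 / ln(5638/10000) ≈ 0.45609.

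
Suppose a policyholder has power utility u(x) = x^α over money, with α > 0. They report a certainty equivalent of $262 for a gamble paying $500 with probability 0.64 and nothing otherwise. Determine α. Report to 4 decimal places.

α ≈ 0.6906

The lottery's expected utility is 0.64·u(500) + 0.36·u(0) = 0.64·500^α (since u(0) = 0 for α > 0).
Equating: 262^α = 0.64·500^α, i.e. 0.5240^α = 0.64.
Take logs: α = ln 0.64 / ln(262/500) ≈ 0.690565.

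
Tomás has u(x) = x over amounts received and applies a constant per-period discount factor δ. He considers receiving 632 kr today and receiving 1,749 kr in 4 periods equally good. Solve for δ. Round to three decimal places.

δ ≈ 0.775

Indifference means u(632) = δ^4 · u(1749), so δ^4 = u(632)/u(1749).
With u(x) = x: δ^4 = 632/1749 = 0.36135.
Hence δ = (0.36135)^(1/4) = 0.77532.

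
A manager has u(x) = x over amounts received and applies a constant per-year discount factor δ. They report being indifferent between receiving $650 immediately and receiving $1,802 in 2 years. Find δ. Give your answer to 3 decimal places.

δ ≈ 0.601

The payoff in 2 years is discounted by δ^2, so u(650) = δ^2·u(1802) and δ^2 = u(650)/u(1802).
With u(x) = x: δ^2 = 650/1802 = 0.36071.
Taking the square root: δ = 0.36071^(1/2) ≈ 0.601.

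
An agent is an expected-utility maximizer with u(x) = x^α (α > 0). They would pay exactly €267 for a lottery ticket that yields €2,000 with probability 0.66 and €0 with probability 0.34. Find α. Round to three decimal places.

EU(lottery) = 0.66·2000^α + 0.34·0 = 0.66·2000^α.
Equating: 267^α = 0.66·2000^α, i.e. 0.1335^α = 0.66.
α = ln(0.66) / ln(267/2000) = -0.415515/-2.013654 ≈ 0.206.

α ≈ 0.206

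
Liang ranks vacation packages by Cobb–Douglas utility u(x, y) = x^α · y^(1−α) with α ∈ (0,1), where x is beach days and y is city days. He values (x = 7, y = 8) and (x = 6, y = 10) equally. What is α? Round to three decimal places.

α ≈ 0.591

Set the two utilities equal: 7^α·8^(1−α) = 6^α·10^(1−α).
Taking logs: α·ln 7 + (1−α)·ln 8 = α·ln 6 + (1−α)·ln 10, i.e. α·0.154151 = (1−α)·0.223144.
So α/(1−α) = (0.223144)/(0.154151) = 1.447568, and α = 1.447568/2.447568 ≈ 0.591.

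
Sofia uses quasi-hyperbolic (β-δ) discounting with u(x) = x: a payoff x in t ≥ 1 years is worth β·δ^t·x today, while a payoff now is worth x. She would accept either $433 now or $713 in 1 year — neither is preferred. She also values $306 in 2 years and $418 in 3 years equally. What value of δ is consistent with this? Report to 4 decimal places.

Both payoffs in the second observation are in the future, so β drops out: δ^2·306 = δ^3·418 ⇒ δ = 306/418 = 0.73206.

δ ≈ 0.7321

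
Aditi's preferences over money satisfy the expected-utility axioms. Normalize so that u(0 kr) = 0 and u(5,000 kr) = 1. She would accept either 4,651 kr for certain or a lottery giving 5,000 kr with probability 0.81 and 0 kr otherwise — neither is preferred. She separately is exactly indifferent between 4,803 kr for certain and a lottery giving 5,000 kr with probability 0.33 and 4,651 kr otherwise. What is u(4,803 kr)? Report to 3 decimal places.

0.873

The first gamble pins u(4,651 kr): it must equal 0.81·1 + 0.19·0 = 0.81.
Then u(4,803 kr) = 0.33·u(5,000 kr) + 0.67·u(4,651 kr) = 0.33·1.00 + 0.67·0.81 = 0.8727.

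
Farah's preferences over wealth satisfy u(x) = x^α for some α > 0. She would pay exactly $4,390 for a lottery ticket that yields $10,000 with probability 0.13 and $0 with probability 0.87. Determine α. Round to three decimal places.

α ≈ 2.478

EU(lottery) = 0.13·10000^α + 0.87·0 = 0.13·10000^α.
Equating: 4390^α = 0.13·10000^α, i.e. 0.4390^α = 0.13.
α = ln(0.13) / ln(4390/10000) = -2.040221/-0.823256 ≈ 2.478.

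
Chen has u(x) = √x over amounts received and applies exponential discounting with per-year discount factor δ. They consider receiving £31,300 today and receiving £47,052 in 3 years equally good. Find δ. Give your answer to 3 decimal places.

Indifference means u(31300) = δ^3 · u(47052), so δ^3 = u(31300)/u(47052).
With u(x) = √x: δ^3 = √31300/√47052 = √(31300/47052) = 0.81561.
So δ = 0.81561^(1/3) ≈ 0.934.

δ ≈ 0.934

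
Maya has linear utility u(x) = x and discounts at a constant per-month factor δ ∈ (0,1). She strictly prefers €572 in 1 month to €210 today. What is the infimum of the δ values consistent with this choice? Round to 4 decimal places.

δ > 0.3671

Comparing present values: 210 < δ·572.
Dividing through by 572 gives δ > 0.36713.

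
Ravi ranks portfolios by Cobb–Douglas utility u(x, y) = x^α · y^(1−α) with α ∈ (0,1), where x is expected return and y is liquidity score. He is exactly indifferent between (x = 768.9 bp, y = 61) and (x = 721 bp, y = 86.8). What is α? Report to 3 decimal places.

Set the two utilities equal: 768.9^α·61^(1−α) = 721^α·86.8^(1−α).
(768.9/721)^α = (86.8/61)^(1−α); take logs: α·ln(768.9/721) = (1−α)·ln(86.8/61), i.e. α·0.064322 = (1−α)·0.352733.
So α/(1−α) = (0.352733)/(0.064322) = 5.483862, and α = 5.483862/6.483862 ≈ 0.846.

α ≈ 0.846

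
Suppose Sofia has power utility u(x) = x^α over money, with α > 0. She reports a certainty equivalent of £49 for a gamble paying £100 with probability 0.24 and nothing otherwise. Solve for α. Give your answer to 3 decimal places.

α ≈ 2.001

The lottery's expected utility is 0.24·u(100) + 0.76·u(0) = 0.24·100^α (since u(0) = 0 for α > 0).
Indifference: 49^α = 0.24·100^α, so (49/100)^α = 0.24.
Take logs: α = ln 0.24 / ln(49/100) ≈ 2.00058.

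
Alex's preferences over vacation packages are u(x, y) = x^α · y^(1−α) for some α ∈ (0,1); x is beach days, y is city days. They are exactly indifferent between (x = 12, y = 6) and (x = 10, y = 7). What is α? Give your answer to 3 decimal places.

Indifference: 12^α · 6^(1−α) = 10^α · 7^(1−α).
(12/10)^α = (7/6)^(1−α); take logs: α·ln(12/10) = (1−α)·ln(7/6), i.e. α·0.182322 = (1−α)·0.154151.
Thus α·(0.336473) = 0.154151, so α = 0.154151/0.336473 ≈ 0.458.

α ≈ 0.458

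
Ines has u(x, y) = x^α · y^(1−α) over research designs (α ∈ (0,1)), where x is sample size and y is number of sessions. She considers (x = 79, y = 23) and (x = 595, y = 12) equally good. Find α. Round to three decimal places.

α ≈ 0.244

Set the two utilities equal: 79^α·23^(1−α) = 595^α·12^(1−α).
Rearrange to (79/595)^α = (12/23)^(1−α) and take logs: α·-2.019114 = (1−α)·-0.650588.
With A = -2.019114 and B = -0.650588: α·A = (1−α)·B, so α = B/(A+B) = -0.650588/-2.669702 ≈ 0.244.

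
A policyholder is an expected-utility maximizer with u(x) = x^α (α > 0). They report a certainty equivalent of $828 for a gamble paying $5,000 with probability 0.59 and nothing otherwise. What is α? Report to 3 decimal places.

Since u(0) = 0, the lottery's EU is 0.59·5000^α.
Indifference: 828^α = 0.59·5000^α, so (828/5000)^α = 0.59.
Taking logs: α·ln(828/5000) = ln(0.59), so α = -0.527633 / -1.798180 ≈ 0.293.

α ≈ 0.293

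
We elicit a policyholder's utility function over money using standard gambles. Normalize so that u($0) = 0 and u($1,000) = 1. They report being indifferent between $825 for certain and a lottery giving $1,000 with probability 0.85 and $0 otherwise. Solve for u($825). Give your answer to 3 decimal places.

u($825) equals the lottery's expected utility: 0.85·1 + 0.15·0 = 0.85.

0.850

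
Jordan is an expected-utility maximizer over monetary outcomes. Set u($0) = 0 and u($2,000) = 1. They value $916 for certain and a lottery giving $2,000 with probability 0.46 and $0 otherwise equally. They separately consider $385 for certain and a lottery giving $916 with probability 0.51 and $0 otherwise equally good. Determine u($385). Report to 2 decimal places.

0.23

From the first indifference, u($916) = 0.46·u($2,000) + 0.54·u($0) = 0.46·1 + 0.54·0 = 0.46.
The second indifference gives u($385) = 0.51·u($916) + 0.49·u($0) = 0.51·0.46 + 0.49·0.00 = 0.2346.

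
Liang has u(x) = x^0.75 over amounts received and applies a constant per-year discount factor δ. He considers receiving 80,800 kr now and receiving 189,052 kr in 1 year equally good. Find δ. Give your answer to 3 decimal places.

Indifference means u(80800) = δ · u(189052), so δ = u(80800)/u(189052).
With u(x) = x^0.75: δ = 80800^0.75/189052^0.75 = (80800/189052)^0.75 = 0.52859.

δ ≈ 0.529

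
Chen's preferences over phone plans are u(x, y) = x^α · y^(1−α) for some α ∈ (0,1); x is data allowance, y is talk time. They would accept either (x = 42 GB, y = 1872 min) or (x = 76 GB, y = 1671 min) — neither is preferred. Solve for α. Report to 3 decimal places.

α ≈ 0.161

Set the two utilities equal: 42^α·1872^(1−α) = 76^α·1671^(1−α).
Rearrange to (42/76)^α = (1671/1872)^(1−α) and take logs: α·-0.593064 = (1−α)·-0.113585.
Thus α·(-0.706649) = -0.113585, so α = -0.113585/-0.706649 ≈ 0.161.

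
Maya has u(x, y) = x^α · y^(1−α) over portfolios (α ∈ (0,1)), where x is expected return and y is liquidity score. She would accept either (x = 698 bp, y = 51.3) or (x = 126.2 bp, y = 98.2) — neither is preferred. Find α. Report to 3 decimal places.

α ≈ 0.275

The Cobb–Douglas utilities coincide, so 698^α·51.3^(1−α) = 126.2^α·98.2^(1−α).
(698/126.2)^α = (98.2/51.3)^(1−α); take logs: α·ln(698/126.2) = (1−α)·ln(98.2/51.3), i.e. α·1.710351 = (1−α)·0.649315.
So α/(1−α) = (0.649315)/(1.710351) = 0.379638, and α = 0.379638/1.379638 ≈ 0.275.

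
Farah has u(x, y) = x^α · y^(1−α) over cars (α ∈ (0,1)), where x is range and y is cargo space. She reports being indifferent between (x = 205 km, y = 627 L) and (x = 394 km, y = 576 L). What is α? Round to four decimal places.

α ≈ 0.1149

Set the two utilities equal: 205^α·627^(1−α) = 394^α·576^(1−α).
Rearrange to (205/394)^α = (576/627)^(1−α) and take logs: α·-0.6533409 = (1−α)·-0.0848389.
Thus α·(-0.7381798) = -0.0848389, so α = -0.0848389/-0.7381798 ≈ 0.1149.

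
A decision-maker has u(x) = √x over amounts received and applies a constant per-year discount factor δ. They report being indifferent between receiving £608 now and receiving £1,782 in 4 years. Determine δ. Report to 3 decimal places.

Indifference means u(608) = δ^4 · u(1782), so δ^4 = u(608)/u(1782).
Since u(x) = √x, δ^4 = √(608/1782) = 0.58411.
So δ = 0.58411^(1/4) ≈ 0.874.

δ ≈ 0.874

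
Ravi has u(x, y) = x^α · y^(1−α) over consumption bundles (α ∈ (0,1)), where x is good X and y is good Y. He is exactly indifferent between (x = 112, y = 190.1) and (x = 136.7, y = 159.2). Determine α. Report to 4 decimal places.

Indifference: 112^α · 190.1^(1−α) = 136.7^α · 159.2^(1−α).
Rearrange to (112/136.7)^α = (159.2/190.1)^(1−α) and take logs: α·-0.1992899 = (1−α)·-0.1773890.
So α/(1−α) = (-0.1773890)/(-0.1992899) = 0.8901053, and α = 0.8901053/1.8901053 ≈ 0.4709.

α ≈ 0.4709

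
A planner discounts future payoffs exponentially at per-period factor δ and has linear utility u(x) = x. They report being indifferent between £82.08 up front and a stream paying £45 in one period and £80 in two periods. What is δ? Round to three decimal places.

Equating present values: 82.08 = 45δ + 80δ².
That is, 80δ² + 45δ − 82.08 = 0, a quadratic in δ.
By the quadratic formula (taking the positive root), δ = (−45 + √28290.60) / 160 ≈ 0.770.

δ ≈ 0.770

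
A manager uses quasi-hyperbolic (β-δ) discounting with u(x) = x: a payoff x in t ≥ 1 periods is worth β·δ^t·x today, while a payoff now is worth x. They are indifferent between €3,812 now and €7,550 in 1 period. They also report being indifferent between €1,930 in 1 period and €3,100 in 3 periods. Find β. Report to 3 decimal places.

β ≈ 0.640

The second indifference involves only future payoffs, so β cancels: β·δ^1·1930 = β·δ^3·3100, giving δ^2 = 1930/3100 = 0.62258, so δ = 0.78904.
Substituting δ into 3812 = β·δ·7550: β = 3812/(5957.235) ≈ 0.640.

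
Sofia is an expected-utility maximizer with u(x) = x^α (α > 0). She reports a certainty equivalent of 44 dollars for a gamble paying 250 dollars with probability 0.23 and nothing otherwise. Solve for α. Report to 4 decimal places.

The lottery's expected utility is 0.23·u(250) + 0.77·u(0) = 0.23·250^α (since u(0) = 0 for α > 0).
Setting u(44) equal to that: 44^α = 0.23·250^α ⇒ (44/250)^α = 0.23.
Take logs: α = ln 0.23 / ln(44/250) ≈ 0.845968.

α ≈ 0.8460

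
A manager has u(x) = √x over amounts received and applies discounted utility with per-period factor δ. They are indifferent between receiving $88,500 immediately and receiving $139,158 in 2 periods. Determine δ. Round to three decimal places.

δ ≈ 0.893

The payoff in 2 periods is discounted by δ^2, so u(88500) = δ^2·u(139158) and δ^2 = u(88500)/u(139158).
Since u(x) = √x, δ^2 = √(88500/139158) = 0.79748.
Taking the square root: δ = 0.79748^(1/2) ≈ 0.893.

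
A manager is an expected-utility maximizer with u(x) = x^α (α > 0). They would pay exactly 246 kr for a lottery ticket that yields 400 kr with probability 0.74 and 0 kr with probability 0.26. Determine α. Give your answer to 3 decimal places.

The lottery's expected utility is 0.74·u(400) + 0.26·u(0) = 0.74·400^α (since u(0) = 0 for α > 0).
Indifference: 246^α = 0.74·400^α, so (246/400)^α = 0.74.
Taking logs: α·ln(246/400) = ln(0.74), so α = -0.301105 / -0.486133 ≈ 0.619.

α ≈ 0.619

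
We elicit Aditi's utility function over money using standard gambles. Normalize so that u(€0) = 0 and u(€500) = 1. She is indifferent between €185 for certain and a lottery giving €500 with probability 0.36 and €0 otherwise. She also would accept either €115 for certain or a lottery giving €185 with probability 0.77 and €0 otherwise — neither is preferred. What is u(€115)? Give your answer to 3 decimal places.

First, u(€185) = 0.36·u(€500) + 0.64·u(€0) = 0.36.
The second indifference gives u(€115) = 0.77·u(€185) + 0.23·u(€0) = 0.77·0.36 + 0.23·0.00 = 0.2772.

0.277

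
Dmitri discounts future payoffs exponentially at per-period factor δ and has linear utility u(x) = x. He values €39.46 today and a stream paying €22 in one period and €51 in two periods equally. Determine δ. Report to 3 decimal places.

Present value of the stream is 22·δ + 51·δ². Indifference gives 22δ + 51δ² = 39.46.
That is, 51δ² + 22δ − 39.46 = 0, a quadratic in δ.
The positive root is δ = [−22 + √(22² + 4·51·39.46)] / (2·51) = (−22 + 92.379)/102 ≈ 0.690.

δ ≈ 0.690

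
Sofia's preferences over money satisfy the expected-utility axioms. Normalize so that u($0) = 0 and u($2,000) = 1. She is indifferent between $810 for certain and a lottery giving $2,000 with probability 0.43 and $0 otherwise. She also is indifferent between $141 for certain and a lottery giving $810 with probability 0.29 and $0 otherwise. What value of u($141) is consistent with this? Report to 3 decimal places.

First, u($810) = 0.43·u($2,000) + 0.57·u($0) = 0.43.
The second indifference gives u($141) = 0.29·u($810) + 0.71·u($0) = 0.29·0.43 + 0.71·0.00 = 0.1247.

0.125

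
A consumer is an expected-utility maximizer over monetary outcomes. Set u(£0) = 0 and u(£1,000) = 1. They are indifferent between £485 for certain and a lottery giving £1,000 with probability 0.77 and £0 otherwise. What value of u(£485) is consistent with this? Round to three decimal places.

u(£485) equals the lottery's expected utility: 0.77·1 + 0.23·0 = 0.77.

0.770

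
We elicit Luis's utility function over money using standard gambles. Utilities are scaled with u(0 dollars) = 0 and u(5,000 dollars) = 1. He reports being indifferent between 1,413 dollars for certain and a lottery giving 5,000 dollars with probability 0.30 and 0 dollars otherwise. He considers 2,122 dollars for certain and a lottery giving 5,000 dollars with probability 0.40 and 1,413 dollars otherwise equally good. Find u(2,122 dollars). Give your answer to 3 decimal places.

From the first indifference, u(1,413 dollars) = 0.30·u(5,000 dollars) + 0.70·u(0 dollars) = 0.30·1 + 0.70·0 = 0.30.
The second indifference gives u(2,122 dollars) = 0.40·u(5,000 dollars) + 0.60·u(1,413 dollars) = 0.40·1.00 + 0.60·0.30 = 0.5800.

0.580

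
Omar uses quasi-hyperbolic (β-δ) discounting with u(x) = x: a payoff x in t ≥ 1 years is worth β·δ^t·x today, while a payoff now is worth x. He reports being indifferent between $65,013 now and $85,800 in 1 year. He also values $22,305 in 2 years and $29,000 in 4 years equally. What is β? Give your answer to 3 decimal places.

β ≈ 0.864

Both payoffs in the second observation are in the future, so β drops out: δ^2·22305 = δ^4·29000 ⇒ δ^2 = 22305/29000 = 0.76914, so δ = 0.87701.
Substituting δ into 65013 = β·δ·85800: β = 65013/(75247.037) ≈ 0.864.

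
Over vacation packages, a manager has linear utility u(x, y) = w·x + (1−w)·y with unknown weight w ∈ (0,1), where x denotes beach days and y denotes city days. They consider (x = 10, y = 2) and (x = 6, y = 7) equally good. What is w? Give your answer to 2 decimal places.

w = 0.56

Indifference: w·10 + (1−w)·2 = w·6 + (1−w)·7.
Rearranging, 4·w − 5·(1−w) = 0.
So w/(1−w) = 5/4 = 1.2500, giving w = 5/(4+5) = 0.56.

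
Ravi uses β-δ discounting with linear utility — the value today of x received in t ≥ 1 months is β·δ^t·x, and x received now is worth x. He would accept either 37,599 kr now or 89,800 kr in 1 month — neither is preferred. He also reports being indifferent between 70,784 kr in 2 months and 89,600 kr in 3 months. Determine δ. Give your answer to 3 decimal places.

Both payoffs in the second observation are in the future, so β drops out: δ^2·70784 = δ^3·89600 ⇒ δ = 70784/89600 = 0.79000.

δ ≈ 0.790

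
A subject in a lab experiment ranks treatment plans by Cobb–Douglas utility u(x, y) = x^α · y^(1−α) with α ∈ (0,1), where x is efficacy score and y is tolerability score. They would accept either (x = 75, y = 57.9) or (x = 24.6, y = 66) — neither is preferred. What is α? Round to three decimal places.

Indifference: 75^α · 57.9^(1−α) = 24.6^α · 66^(1−α).
(75/24.6)^α = (66/57.9)^(1−α); take logs: α·ln(75/24.6) = (1−α)·ln(66/57.9), i.e. α·1.114742 = (1−α)·0.130937.
With A = 1.114742 and B = 0.130937: α·A = (1−α)·B, so α = B/(A+B) = 0.130937/1.245679 ≈ 0.105.

α ≈ 0.105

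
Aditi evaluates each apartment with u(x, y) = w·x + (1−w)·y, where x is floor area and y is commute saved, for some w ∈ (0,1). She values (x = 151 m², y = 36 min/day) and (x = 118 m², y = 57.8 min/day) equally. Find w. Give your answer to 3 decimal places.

Indifference: w·151 + (1−w)·36 = w·118 + (1−w)·57.8.
Collecting terms: w·33 = (1−w)·21.8.
So w/(1−w) = 21.8/33 = 0.6606, giving w = 21.8/(33+21.8) = 0.398.

w = 0.398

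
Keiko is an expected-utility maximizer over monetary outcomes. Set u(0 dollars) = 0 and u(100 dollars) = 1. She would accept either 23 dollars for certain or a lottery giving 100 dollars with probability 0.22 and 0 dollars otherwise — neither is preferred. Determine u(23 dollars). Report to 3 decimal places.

0.220

u(23 dollars) equals the lottery's expected utility: 0.22·1 + 0.78·0 = 0.22.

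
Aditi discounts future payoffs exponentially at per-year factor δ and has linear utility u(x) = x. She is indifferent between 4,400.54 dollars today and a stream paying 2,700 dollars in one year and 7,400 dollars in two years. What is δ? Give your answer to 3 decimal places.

δ ≈ 0.610

The stream is worth 2700δ + 7400δ² today, so 2700δ + 7400δ² = 4400.54.
That is, 7400δ² + 2700δ − 4400.54 = 0, a quadratic in δ.
The positive root is δ = [−2700 + √(2700² + 4·7400·4400.54)] / (2·7400) = (−2700 + 11728.000)/14800 ≈ 0.610.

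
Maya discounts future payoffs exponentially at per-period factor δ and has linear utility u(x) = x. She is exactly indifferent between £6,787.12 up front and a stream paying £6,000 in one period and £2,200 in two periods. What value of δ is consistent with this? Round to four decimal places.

Equating present values: 6787.12 = 6000δ + 2200δ².
Rearranged: 2200δ² + 6000δ − 6787.12 = 0.
By the quadratic formula (taking the positive root), δ = (−6000 + √95726656.00) / 4400 ≈ 0.8600.

δ ≈ 0.8600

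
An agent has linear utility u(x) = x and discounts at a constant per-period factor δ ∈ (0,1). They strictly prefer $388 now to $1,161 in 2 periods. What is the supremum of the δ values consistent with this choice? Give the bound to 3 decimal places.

Under u(x) = x this choice says 388 > δ^2·1161.
Dividing by 1161: δ^2 < 0.33419. Both sides are positive, so the square root keeps the direction.
δ < 0.33419^(1/2) = 0.578.

δ < 0.578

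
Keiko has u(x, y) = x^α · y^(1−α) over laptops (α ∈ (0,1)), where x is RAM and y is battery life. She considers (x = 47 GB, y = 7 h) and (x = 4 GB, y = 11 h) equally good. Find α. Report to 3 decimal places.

The Cobb–Douglas utilities coincide, so 47^α·7^(1−α) = 4^α·11^(1−α).
Rearrange to (47/4)^α = (11/7)^(1−α) and take logs: α·2.463853 = (1−α)·0.451985.
With A = 2.463853 and B = 0.451985: α·A = (1−α)·B, so α = B/(A+B) = 0.451985/2.915838 ≈ 0.155.

α ≈ 0.155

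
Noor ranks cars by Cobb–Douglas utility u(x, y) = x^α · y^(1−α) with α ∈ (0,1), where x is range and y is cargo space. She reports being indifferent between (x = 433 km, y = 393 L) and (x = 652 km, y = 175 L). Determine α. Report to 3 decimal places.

α ≈ 0.664

The Cobb–Douglas utilities coincide, so 433^α·393^(1−α) = 652^α·175^(1−α).
(433/652)^α = (175/393)^(1−α); take logs: α·ln(433/652) = (1−α)·ln(175/393), i.e. α·-0.409307 = (1−α)·-0.809024.
With A = -0.409307 and B = -0.809024: α·A = (1−α)·B, so α = B/(A+B) = -0.809024/-1.218331 ≈ 0.664.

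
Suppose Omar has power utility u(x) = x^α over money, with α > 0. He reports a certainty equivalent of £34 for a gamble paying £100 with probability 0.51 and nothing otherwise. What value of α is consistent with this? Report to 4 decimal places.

α ≈ 0.6242

EU(lottery) = 0.51·100^α + 0.49·0 = 0.51·100^α.
Setting u(34) equal to that: 34^α = 0.51·100^α ⇒ (34/100)^α = 0.51.
Taking logs: α·ln(34/100) = ln(0.51), so α = -0.6733446 / -1.0788097 ≈ 0.6242.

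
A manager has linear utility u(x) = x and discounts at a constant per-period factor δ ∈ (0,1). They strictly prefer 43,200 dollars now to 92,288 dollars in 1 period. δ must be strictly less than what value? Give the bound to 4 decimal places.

Under u(x) = x this choice says 43200 > δ·92288.
So δ < 43200/92288 = 0.46810.

δ < 0.4681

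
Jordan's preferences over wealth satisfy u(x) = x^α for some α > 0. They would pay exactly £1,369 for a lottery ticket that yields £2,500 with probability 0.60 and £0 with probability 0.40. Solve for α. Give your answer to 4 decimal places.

EU(lottery) = 0.60·2500^α + 0.40·0 = 0.60·2500^α.
Equating: 1369^α = 0.60·2500^α, i.e. 0.5476^α = 0.60.
Taking logs: α·ln(1369/2500) = ln(0.60), so α = -0.5108256 / -0.6022102 ≈ 0.8483.

α ≈ 0.8483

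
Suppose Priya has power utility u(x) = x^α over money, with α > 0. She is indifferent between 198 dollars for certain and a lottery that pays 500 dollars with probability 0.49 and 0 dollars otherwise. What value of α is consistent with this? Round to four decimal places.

α ≈ 0.7701

EU(lottery) = 0.49·500^α + 0.51·0 = 0.49·500^α.
Indifference: 198^α = 0.49·500^α, so (198/500)^α = 0.49.
Take logs: α = ln 0.49 / ln(198/500) ≈ 0.770073.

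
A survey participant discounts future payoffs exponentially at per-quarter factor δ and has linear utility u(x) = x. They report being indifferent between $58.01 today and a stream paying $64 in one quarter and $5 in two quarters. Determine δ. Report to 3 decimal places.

δ ≈ 0.850

Present value of the stream is 64·δ + 5·δ². Indifference gives 64δ + 5δ² = 58.01.
So 5δ² + 64δ − 58.01 = 0.
δ = (−64 + √(64² + 4·5·58.01)) / (2·5) = (−64 + √5256.20) / 10 ≈ 0.850.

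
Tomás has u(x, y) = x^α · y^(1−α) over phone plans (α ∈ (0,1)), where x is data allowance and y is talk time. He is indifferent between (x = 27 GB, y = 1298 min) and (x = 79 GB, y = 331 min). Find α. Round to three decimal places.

The Cobb–Douglas utilities coincide, so 27^α·1298^(1−α) = 79^α·331^(1−α).
Rearrange to (27/79)^α = (331/1298)^(1−α) and take logs: α·-1.073611 = (1−α)·-1.366462.
With A = -1.073611 and B = -1.366462: α·A = (1−α)·B, so α = B/(A+B) = -1.366462/-2.440073 ≈ 0.560.

α ≈ 0.560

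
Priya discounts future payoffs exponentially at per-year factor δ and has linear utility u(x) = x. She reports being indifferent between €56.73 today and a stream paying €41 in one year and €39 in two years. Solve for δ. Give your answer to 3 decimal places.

Equating present values: 56.73 = 41δ + 39δ².
So 39δ² + 41δ − 56.73 = 0.
By the quadratic formula (taking the positive root), δ = (−41 + √10530.88) / 78 ≈ 0.790.

δ ≈ 0.790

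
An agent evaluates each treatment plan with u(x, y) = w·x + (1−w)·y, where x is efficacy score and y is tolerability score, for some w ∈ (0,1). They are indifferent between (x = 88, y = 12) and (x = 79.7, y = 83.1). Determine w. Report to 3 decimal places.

Equating utilities: w·88 + (1−w)·12 = w·79.7 + (1−w)·83.1.
Rearranging, 8.3·w − 71.1·(1−w) = 0.
Hence w = 71.1/(8.3+71.1) = 71.1/79.4 = 0.895.

w = 0.895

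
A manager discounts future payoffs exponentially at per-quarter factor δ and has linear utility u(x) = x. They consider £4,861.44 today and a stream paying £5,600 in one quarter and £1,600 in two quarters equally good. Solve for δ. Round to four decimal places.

The stream is worth 5600δ + 1600δ² today, so 5600δ + 1600δ² = 4861.44.
So 1600δ² + 5600δ − 4861.44 = 0.
δ = (−5600 + √(5600² + 4·1600·4861.44)) / (2·1600) = (−5600 + √62473216.00) / 3200 ≈ 0.7200.

δ ≈ 0.7200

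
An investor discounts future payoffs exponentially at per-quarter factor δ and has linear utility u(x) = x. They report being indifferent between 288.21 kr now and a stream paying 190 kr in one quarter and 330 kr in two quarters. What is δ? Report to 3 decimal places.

Equating present values: 288.21 = 190δ + 330δ².
That is, 330δ² + 190δ − 288.21 = 0, a quadratic in δ.
δ = (−190 + √(190² + 4·330·288.21)) / (2·330) = (−190 + √416537.20) / 660 ≈ 0.690.

δ ≈ 0.690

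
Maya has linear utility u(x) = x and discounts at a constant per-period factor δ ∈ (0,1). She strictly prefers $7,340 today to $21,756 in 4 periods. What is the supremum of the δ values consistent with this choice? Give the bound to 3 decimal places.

The preference means 7340 > δ^4·21756.
Hence δ^4 < 7340/21756 = 0.33738, and x ↦ x^(1/4) is increasing on (0,∞).
δ < (7340/21756)^(1/4) ≈ 0.762.

δ < 0.762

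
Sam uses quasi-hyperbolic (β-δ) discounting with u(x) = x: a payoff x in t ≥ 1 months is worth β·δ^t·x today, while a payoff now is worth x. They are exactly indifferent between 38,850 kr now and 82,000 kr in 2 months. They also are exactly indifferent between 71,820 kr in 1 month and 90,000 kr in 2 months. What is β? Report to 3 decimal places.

Both payoffs in the second observation are in the future, so β drops out: δ^1·71820 = δ^2·90000 ⇒ δ = 71820/90000 = 0.79800.
Now use the now-vs-future pair: 38850 = β·δ^2·82000 gives β = 38850/(0.63680·82000) ≈ 0.744.

β ≈ 0.744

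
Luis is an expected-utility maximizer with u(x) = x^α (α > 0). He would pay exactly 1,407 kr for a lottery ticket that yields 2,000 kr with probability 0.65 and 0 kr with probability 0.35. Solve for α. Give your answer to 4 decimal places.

α ≈ 1.2249

EU(lottery) = 0.65·2000^α + 0.35·0 = 0.65·2000^α.
Setting u(1407) equal to that: 1407^α = 0.65·2000^α ⇒ (1407/2000)^α = 0.65.
Taking logs: α·ln(1407/2000) = ln(0.65), so α = -0.4307829 / -0.3516874 ≈ 1.2249.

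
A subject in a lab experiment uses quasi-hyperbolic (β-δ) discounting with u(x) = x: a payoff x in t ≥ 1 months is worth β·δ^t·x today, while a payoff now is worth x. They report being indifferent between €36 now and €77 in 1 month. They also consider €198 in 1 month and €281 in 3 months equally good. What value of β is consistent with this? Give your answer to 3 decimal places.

β ≈ 0.557

From the later pair, β·δ^1·198 = β·δ^3·281; dividing through, δ^2 = 198/281 = 0.70463, so δ = 0.83942.
The first indifference: 36 = β·δ·77, so β = 36/(δ·77) = 36/(0.83942·77) ≈ 0.557.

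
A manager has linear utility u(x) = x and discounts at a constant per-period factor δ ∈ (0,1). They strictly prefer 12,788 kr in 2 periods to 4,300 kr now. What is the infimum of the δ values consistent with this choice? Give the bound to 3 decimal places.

Comparing present values: 4300 < δ^2·12788.
Hence δ^2 > 4300/12788 = 0.33625, and x ↦ x^(1/2) is increasing on (0,∞).
δ > (4300/12788)^(1/2) ≈ 0.580.

δ > 0.580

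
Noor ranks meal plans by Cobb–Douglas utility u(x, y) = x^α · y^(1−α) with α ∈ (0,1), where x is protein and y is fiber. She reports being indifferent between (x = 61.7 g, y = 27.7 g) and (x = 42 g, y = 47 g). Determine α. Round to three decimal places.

α ≈ 0.579

Set the two utilities equal: 61.7^α·27.7^(1−α) = 42^α·47^(1−α).
Rearrange to (61.7/42)^α = (47/27.7)^(1−α) and take logs: α·0.384614 = (1−α)·0.528715.
Thus α·(0.913329) = 0.528715, so α = 0.528715/0.913329 ≈ 0.579.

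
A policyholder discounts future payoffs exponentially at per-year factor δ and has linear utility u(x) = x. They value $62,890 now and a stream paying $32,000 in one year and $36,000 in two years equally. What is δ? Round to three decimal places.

Present value of the stream is 32000·δ + 36000·δ². Indifference gives 32000δ + 36000δ² = 62890.
Rearranged: 36000δ² + 32000δ − 62890 = 0.
By the quadratic formula (taking the positive root), δ = (−32000 + √10080160000.00) / 72000 ≈ 0.950.

δ ≈ 0.950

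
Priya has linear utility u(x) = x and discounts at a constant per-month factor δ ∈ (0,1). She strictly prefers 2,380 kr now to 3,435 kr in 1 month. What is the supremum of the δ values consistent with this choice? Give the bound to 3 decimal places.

δ < 0.693

Comparing present values: 2380 > δ·3435.
Dividing through by 3435 gives δ < 0.69287.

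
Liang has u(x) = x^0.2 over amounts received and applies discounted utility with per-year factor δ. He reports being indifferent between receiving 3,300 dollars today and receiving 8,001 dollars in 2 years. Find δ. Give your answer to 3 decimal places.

δ ≈ 0.915

The payoff in 2 years is discounted by δ^2, so u(3300) = δ^2·u(8001) and δ^2 = u(3300)/u(8001).
Since u(x) = x^0.2, δ^2 = (3300/8001)^0.2 = 0.41245^0.2 = 0.83767.
So δ = 0.83767^(1/2) ≈ 0.915.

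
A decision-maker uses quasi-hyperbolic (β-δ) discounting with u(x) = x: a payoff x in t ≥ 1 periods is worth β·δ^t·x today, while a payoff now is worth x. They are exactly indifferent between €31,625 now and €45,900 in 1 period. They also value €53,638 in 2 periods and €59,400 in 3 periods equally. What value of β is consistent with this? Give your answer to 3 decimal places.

From the later pair, β·δ^2·53638 = β·δ^3·59400; dividing through, δ = 53638/59400 = 0.90300.
The first indifference: 31625 = β·δ·45900, so β = 31625/(δ·45900) = 31625/(0.90300·45900) ≈ 0.763.

β ≈ 0.763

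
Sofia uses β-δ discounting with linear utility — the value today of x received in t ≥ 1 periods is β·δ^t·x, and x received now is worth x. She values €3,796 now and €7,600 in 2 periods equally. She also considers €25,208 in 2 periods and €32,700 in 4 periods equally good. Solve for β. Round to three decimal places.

β ≈ 0.648

Both payoffs in the second observation are in the future, so β drops out: δ^2·25208 = δ^4·32700 ⇒ δ^2 = 25208/32700 = 0.77089, so δ = 0.87800.
The first indifference: 3796 = β·δ^2·7600, so β = 3796/(δ^2·7600) = 3796/(0.77089·7600) ≈ 0.648.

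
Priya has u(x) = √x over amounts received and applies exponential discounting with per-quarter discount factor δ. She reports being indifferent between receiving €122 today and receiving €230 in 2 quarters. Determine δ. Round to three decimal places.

The payoff in 2 quarters is discounted by δ^2, so u(122) = δ^2·u(230) and δ^2 = u(122)/u(230).
With u(x) = √x: δ^2 = √122/√230 = √(122/230) = 0.72831.
Taking the square root: δ = 0.72831^(1/2) ≈ 0.853.

δ ≈ 0.853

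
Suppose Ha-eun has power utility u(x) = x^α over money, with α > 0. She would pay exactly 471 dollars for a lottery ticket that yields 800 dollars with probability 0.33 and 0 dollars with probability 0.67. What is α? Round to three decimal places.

EU(lottery) = 0.33·800^α + 0.67·0 = 0.33·800^α.
Setting u(471) equal to that: 471^α = 0.33·800^α ⇒ (471/800)^α = 0.33.
Take logs: α = ln 0.33 / ln(471/800) ≈ 2.09279.

α ≈ 2.093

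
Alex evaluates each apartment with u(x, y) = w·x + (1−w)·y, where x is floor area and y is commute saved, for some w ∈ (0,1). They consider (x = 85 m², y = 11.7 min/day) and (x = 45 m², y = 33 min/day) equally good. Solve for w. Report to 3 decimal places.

w = 0.347

Equating utilities: w·85 + (1−w)·11.7 = w·45 + (1−w)·33.
Collecting terms: w·40 = (1−w)·21.3.
So w/(1−w) = 21.3/40 = 0.5325, giving w = 21.3/(40+21.3) = 0.347.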